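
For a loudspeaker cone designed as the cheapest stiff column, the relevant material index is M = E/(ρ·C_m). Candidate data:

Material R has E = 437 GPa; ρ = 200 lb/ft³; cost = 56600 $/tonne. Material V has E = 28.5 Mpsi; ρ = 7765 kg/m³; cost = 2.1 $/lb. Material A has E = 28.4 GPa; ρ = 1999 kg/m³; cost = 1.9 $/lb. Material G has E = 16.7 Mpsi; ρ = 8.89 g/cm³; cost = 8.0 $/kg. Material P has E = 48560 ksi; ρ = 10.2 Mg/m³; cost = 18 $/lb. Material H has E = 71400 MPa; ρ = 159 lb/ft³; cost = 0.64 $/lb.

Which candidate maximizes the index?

Putting every candidate on a common basis:
  material R: E = 437.0 GPa, ρ = 3204 kg/m³, cost = 56.60 $/kg
  material V: E = 196.5 GPa, ρ = 7765 kg/m³, cost = 4.630 $/kg
  material A: E = 28.40 GPa, ρ = 1999 kg/m³, cost = 4.189 $/kg
  material G: E = 115.1 GPa, ρ = 8890 kg/m³, cost = 8.000 $/kg
  material P: E = 334.8 GPa, ρ = 10200 kg/m³, cost = 39.68 $/kg
  material H: E = 71.40 GPa, ρ = 2547 kg/m³, cost = 1.411 $/kg
  material H: M = 19.9 MN·m per $
  material V: M = 5.47 MN·m per $
  material A: M = 3.39 MN·m per $
  material R: M = 2.41 MN·m per $
  material G: M = 1.62 MN·m per $
  material P: M = 0.827 MN·m per $
Material H has the largest M.

material H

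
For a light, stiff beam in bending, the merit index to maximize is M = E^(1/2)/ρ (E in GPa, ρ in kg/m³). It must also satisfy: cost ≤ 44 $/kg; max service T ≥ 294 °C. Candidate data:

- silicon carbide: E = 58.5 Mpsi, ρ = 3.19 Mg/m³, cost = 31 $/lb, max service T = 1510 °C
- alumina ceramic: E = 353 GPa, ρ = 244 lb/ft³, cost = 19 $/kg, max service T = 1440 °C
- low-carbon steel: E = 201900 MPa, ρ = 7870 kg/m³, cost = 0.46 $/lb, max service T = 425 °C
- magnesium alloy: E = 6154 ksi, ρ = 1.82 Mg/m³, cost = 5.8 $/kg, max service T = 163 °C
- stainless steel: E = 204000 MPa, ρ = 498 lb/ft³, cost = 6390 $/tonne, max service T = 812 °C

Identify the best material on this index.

alumina ceramic

Screen on constraints: cost ≤ 44 $/kg; max service T ≥ 294 °C. Survivors: alumina ceramic, low-carbon steel, stainless steel.
Normalizing units and computing the index:
  alumina ceramic: E = 353.0 GPa, ρ = 3909 kg/m³
  low-carbon steel: E = 201.9 GPa, ρ = 7870 kg/m³
  stainless steel: E = 204.0 GPa, ρ = 7977 kg/m³
  alumina ceramic: M = 4.81×10⁻³
  low-carbon steel: M = 1.81×10⁻³
  stainless steel: M = 1.79×10⁻³
Highest index: alumina ceramic.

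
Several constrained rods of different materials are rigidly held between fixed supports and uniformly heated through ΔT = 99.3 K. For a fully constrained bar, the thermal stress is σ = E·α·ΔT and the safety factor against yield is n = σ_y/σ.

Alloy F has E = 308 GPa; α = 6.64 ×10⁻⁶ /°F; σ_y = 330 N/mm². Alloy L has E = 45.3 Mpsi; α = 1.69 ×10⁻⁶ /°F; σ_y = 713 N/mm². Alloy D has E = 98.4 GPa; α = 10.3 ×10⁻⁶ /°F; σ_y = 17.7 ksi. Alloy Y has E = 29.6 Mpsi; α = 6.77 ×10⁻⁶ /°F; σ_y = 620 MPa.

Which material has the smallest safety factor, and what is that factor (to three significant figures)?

alloy D, n = 0.674

Per material, after unit conversion:
  alloy F: E = 308.0, α = 12.0, σ_y = 330.0 → σ = 366 MPa, n = 0.903
  alloy L: E = 312.3, α = 3.04, σ_y = 713.0 → σ = 94.3 MPa, n = 7.56
  alloy D: E = 98.40, α = 18.5, σ_y = 122.0 → σ = 181 MPa, n = 0.674
  alloy Y: E = 204.1, α = 12.2, σ_y = 620.0 → σ = 247 MPa, n = 2.51
Alloy D has the lowest safety factor, n = 0.674.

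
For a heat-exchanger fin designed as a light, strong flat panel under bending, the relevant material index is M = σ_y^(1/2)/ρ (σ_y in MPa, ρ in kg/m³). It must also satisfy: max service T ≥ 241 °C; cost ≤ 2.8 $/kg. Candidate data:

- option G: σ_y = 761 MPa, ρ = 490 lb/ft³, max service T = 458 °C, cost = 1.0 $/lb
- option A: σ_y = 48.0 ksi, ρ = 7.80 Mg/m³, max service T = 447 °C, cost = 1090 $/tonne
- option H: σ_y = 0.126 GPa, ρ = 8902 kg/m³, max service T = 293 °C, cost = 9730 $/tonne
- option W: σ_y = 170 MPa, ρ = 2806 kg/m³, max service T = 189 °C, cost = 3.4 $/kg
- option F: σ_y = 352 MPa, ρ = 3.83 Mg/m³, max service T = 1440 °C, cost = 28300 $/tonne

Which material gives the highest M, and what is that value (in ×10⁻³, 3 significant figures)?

Screen on constraints: max service T ≥ 241 °C; cost ≤ 2.8 $/kg. Survivors: option G, option A.
Normalizing units and computing the index:
  option G: σ_y = 761.0 MPa, ρ = 7849 kg/m³
  option A: σ_y = 330.9 MPa, ρ = 7800 kg/m³
  option G: M = 3.51×10⁻³
  option A: M = 2.33×10⁻³
The maximum is for option G.

option G, M = 3.51×10⁻³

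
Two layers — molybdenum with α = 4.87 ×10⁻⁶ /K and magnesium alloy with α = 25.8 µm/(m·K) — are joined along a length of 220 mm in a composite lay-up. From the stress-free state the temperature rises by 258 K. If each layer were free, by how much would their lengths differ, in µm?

1190 µm

Δα = |4.87 − 25.8|×10⁻⁶/K = 20.9×10⁻⁶/K.
ΔL_mismatch = Δα·L·ΔT = 20.9×10⁻⁶ × 220.0 mm × 258.0 K = 1190 µm.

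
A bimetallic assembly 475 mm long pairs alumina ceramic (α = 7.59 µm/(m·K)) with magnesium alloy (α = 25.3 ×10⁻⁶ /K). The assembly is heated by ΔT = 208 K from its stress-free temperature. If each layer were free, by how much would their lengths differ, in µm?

1750 µm

Δα = |7.59 − 25.3|×10⁻⁶/K = 17.7×10⁻⁶/K.
ΔL_mismatch = Δα·L·ΔT = 17.7×10⁻⁶ × 475.0 mm × 208.0 K = 1750 µm.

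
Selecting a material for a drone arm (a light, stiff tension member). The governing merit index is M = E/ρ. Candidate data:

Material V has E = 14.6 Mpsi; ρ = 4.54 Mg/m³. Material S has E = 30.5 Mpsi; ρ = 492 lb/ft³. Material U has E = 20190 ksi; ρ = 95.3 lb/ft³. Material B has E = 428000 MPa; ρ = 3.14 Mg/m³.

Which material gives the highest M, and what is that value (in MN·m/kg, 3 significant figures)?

Normalizing units and computing the index:
  material V: E = 100.7 GPa, ρ = 4540 kg/m³
  material S: E = 210.3 GPa, ρ = 7881 kg/m³
  material U: E = 139.2 GPa, ρ = 1527 kg/m³
  material B: E = 428.0 GPa, ρ = 3140 kg/m³
  material B: M = 136 MN·m/kg
  material U: M = 91.2 MN·m/kg
  material S: M = 26.7 MN·m/kg
  material V: M = 22.2 MN·m/kg
Material B has the largest M.

material B, M = 136 MN·m/kg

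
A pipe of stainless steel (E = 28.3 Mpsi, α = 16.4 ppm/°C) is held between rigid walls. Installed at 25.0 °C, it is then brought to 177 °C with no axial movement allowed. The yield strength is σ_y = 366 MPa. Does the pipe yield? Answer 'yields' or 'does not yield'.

E = 28.3 Mpsi = 195.1 GPa.
ΔT = 152.0 K. Constrained thermal stress σ = E·α·ΔT = 195.1×10³ MPa × 16.4×10⁻⁶ × 152.0 = 486 MPa (compressive).
Compare to σ_y = 366 MPa: σ ≥ σ_y, so it yields.

yields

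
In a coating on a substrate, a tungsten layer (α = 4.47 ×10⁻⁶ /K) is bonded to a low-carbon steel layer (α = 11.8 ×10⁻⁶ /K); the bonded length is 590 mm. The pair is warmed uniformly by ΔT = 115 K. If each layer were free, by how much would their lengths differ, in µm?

497 µm

Δα = |4.47 − 11.8|×10⁻⁶/K = 7.33×10⁻⁶/K.
ΔL_mismatch = Δα·L·ΔT = 7.33×10⁻⁶ × 590.0 mm × 115.0 K = 497 µm.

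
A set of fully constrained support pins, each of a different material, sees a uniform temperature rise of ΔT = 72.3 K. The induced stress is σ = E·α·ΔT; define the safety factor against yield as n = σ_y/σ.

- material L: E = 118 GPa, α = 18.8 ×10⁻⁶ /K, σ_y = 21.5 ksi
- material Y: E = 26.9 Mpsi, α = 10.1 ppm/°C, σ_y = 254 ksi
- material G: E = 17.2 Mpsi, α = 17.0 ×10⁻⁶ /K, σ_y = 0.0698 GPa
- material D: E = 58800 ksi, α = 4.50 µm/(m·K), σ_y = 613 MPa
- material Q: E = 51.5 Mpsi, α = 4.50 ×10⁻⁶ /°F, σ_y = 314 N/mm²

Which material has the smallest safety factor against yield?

In consistent units (E in GPa, α in ×10⁻⁶/K, σ_y in MPa):
  material L: E = 118.0, α = 18.8, σ_y = 148.2 → σ = 160 MPa, n = 0.924
  material Y: E = 185.5, α = 10.1, σ_y = 1751 → σ = 135 MPa, n = 12.9
  material G: E = 118.6, α = 17.0, σ_y = 69.80 → σ = 146 MPa, n = 0.479
  material D: E = 405.4, α = 4.50, σ_y = 613.0 → σ = 132 MPa, n = 4.65
  material Q: E = 355.1, α = 8.10, σ_y = 314.0 → σ = 208 MPa, n = 1.51
Material G has the lowest safety factor, n = 0.479.

material G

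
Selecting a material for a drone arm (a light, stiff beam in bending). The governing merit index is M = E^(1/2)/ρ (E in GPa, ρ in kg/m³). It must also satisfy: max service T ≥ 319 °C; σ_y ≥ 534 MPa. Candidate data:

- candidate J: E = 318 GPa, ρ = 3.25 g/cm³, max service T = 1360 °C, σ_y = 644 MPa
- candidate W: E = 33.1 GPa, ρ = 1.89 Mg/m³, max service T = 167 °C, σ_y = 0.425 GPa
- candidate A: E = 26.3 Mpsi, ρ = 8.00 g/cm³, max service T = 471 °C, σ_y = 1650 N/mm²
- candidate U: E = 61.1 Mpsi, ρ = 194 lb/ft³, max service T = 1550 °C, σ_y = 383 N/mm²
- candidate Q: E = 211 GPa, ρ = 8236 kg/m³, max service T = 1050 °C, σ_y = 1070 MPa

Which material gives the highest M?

Screen on constraints: max service T ≥ 319 °C; σ_y ≥ 534 MPa. Survivors: candidate J, candidate A, candidate Q.
In SI units:
  candidate J: E = 318.0 GPa, ρ = 3250 kg/m³
  candidate A: E = 181.3 GPa, ρ = 8000 kg/m³
  candidate Q: E = 211.0 GPa, ρ = 8236 kg/m³
  candidate J: M = 5.49×10⁻³
  candidate Q: M = 1.76×10⁻³
  candidate A: M = 1.68×10⁻³
Highest index: candidate J.

candidate J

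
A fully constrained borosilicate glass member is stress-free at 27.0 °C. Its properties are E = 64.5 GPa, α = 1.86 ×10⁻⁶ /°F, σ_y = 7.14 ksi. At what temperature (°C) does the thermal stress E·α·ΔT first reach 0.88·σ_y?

α = 1.86×10⁻⁶/°F × 9/5 = 3.35×10⁻⁶/K.
σ_y = 7.14 ksi = 49.23 MPa.
E·α·ΔT = 43.32 MPa ⇒ ΔT = 43.32 / (64.50×10³ × 3.35×10⁻⁶) = 200.6 K.
T = 27.0 + 200.6 = 227.6 °C.

228 °C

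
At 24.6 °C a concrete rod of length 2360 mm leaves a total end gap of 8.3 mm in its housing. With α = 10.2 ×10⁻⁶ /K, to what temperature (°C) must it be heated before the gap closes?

α·L₀·ΔT = 8.3 mm ⇒ ΔT = 8.3 / (10.2×10⁻⁶ × 2360.0) = 344.8 K.
T = 24.6 + 344.8 = 369.4 °C.

369 °C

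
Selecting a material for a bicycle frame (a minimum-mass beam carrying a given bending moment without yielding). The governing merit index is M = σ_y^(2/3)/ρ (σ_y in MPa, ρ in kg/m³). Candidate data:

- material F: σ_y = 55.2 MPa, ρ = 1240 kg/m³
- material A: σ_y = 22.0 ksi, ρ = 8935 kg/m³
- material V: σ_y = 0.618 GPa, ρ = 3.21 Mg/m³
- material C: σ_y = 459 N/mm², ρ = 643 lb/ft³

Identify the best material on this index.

In SI units:
  material F: σ_y = 55.20 MPa, ρ = 1240 kg/m³
  material A: σ_y = 151.7 MPa, ρ = 8935 kg/m³
  material V: σ_y = 618.0 MPa, ρ = 3210 kg/m³
  material C: σ_y = 459.0 MPa, ρ = 10300 kg/m³
  material V: M = 22.6×10⁻³
  material F: M = 11.7×10⁻³
  material C: M = 5.78×10⁻³
  material A: M = 3.18×10⁻³
Material V has the largest M.

material V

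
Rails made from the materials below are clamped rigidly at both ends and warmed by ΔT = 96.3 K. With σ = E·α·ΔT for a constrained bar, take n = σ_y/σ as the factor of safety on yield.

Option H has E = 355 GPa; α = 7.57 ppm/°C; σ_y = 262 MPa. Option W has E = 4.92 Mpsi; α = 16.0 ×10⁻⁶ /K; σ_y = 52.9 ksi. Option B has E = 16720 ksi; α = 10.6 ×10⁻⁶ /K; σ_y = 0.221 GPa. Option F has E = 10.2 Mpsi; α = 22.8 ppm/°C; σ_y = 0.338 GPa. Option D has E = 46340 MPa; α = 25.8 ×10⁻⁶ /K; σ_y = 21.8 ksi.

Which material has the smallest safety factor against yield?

Converting E to GPa, α to ×10⁻⁶/K, σ_y to MPa, then σ and n for each:
  option H: E = 355.0, α = 7.57, σ_y = 262.0 → σ = 259 MPa, n = 1.01
  option W: E = 33.92, α = 16.0, σ_y = 364.7 → σ = 52.3 MPa, n = 6.98
  option B: E = 115.3, α = 10.6, σ_y = 221.0 → σ = 118 MPa, n = 1.88
  option F: E = 70.33, α = 22.8, σ_y = 338.0 → σ = 154 MPa, n = 2.19
  option D: E = 46.34, α = 25.8, σ_y = 150.3 → σ = 115 MPa, n = 1.31
The minimum is option H at n = 1.01.

option H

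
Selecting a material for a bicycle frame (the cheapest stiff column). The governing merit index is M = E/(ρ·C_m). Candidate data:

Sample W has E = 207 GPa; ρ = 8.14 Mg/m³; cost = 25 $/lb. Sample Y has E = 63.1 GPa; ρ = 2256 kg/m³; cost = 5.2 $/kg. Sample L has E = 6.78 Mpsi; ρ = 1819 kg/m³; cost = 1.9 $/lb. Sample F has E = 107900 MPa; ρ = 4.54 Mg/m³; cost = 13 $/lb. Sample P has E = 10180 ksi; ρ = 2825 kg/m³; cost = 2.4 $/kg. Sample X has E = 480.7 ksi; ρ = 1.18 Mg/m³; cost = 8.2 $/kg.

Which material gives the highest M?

sample P

After converting to SI:
  sample W: E = 207.0 GPa, ρ = 8140 kg/m³, cost = 55.11 $/kg
  sample Y: E = 63.10 GPa, ρ = 2256 kg/m³, cost = 5.200 $/kg
  sample L: E = 46.75 GPa, ρ = 1819 kg/m³, cost = 4.189 $/kg
  sample F: E = 107.9 GPa, ρ = 4540 kg/m³, cost = 28.66 $/kg
  sample P: E = 70.19 GPa, ρ = 2825 kg/m³, cost = 2.400 $/kg
  sample X: E = 3.314 GPa, ρ = 1180 kg/m³, cost = 8.200 $/kg
  sample P: M = 10.4 MN·m per $
  sample L: M = 6.14 MN·m per $
  sample Y: M = 5.38 MN·m per $
  sample F: M = 0.829 MN·m per $
  sample W: M = 0.461 MN·m per $
  sample X: M = 0.343 MN·m per $
Sample P has the largest M.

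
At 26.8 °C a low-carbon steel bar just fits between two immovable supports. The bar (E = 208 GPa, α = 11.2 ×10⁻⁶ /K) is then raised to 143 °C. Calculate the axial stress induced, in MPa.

271 MPa

ΔT = 116.2 K. Constrained thermal stress σ = E·α·ΔT = 208.0×10³ MPa × 11.2×10⁻⁶ × 116.2 = 271 MPa (compressive).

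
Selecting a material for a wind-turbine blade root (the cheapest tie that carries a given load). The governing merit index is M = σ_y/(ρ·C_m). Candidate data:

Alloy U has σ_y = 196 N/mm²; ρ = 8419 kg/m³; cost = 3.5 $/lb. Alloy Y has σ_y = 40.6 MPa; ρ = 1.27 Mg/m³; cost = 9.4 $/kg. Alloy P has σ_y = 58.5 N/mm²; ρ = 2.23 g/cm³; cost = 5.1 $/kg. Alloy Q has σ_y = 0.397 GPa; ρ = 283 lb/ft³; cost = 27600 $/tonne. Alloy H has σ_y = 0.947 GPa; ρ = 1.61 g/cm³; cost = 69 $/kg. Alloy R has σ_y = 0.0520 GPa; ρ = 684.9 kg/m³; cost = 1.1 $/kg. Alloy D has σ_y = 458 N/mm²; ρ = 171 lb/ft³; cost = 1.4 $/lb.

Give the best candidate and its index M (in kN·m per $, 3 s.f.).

Normalizing units and computing the index:
  alloy U: σ_y = 196.0 MPa, ρ = 8419 kg/m³, cost = 7.716 $/kg
  alloy Y: σ_y = 40.60 MPa, ρ = 1270 kg/m³, cost = 9.400 $/kg
  alloy P: σ_y = 58.50 MPa, ρ = 2230 kg/m³, cost = 5.100 $/kg
  alloy Q: σ_y = 397.0 MPa, ρ = 4533 kg/m³, cost = 27.60 $/kg
  alloy H: σ_y = 947.0 MPa, ρ = 1610 kg/m³, cost = 69.00 $/kg
  alloy R: σ_y = 52.00 MPa, ρ = 684.9 kg/m³, cost = 1.100 $/kg
  alloy D: σ_y = 458.0 MPa, ρ = 2739 kg/m³, cost = 3.086 $/kg
  alloy R: M = 69.0 kN·m per $
  alloy D: M = 54.2 kN·m per $
  alloy H: M = 8.52 kN·m per $
  alloy P: M = 5.14 kN·m per $
  alloy Y: M = 3.40 kN·m per $
  alloy Q: M = 3.17 kN·m per $
  alloy U: M = 3.02 kN·m per $
Alloy R has the largest M.

alloy R, M = 69.0 kN·m per $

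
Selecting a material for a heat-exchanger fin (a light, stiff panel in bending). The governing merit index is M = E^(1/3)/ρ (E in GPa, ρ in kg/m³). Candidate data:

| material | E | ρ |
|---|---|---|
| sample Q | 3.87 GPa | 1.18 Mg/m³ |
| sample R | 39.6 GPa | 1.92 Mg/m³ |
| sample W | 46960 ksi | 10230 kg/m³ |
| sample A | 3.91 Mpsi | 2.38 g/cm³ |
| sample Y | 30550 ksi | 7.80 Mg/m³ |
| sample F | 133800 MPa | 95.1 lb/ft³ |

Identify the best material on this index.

In SI units:
  sample Q: E = 3.870 GPa, ρ = 1180 kg/m³
  sample R: E = 39.60 GPa, ρ = 1920 kg/m³
  sample W: E = 323.8 GPa, ρ = 10230 kg/m³
  sample A: E = 26.96 GPa, ρ = 2380 kg/m³
  sample Y: E = 210.6 GPa, ρ = 7800 kg/m³
  sample F: E = 133.8 GPa, ρ = 1523 kg/m³
  sample F: M = 3.36×10⁻³
  sample R: M = 1.78×10⁻³
  sample Q: M = 1.33×10⁻³
  sample A: M = 1.26×10⁻³
  sample Y: M = 0.763×10⁻³
  sample W: M = 0.671×10⁻³
Sample F ranks first.

sample F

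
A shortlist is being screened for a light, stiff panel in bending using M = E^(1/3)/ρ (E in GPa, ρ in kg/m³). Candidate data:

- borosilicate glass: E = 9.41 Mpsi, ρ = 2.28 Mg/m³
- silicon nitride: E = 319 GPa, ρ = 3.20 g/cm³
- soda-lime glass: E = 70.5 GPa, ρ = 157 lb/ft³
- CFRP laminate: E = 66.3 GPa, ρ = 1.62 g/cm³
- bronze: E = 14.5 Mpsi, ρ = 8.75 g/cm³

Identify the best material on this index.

After converting to SI:
  borosilicate glass: E = 64.88 GPa, ρ = 2280 kg/m³
  silicon nitride: E = 319.0 GPa, ρ = 3200 kg/m³
  soda-lime glass: E = 70.50 GPa, ρ = 2515 kg/m³
  CFRP laminate: E = 66.30 GPa, ρ = 1620 kg/m³
  bronze: E = 99.97 GPa, ρ = 8750 kg/m³
  CFRP laminate: M = 2.50×10⁻³
  silicon nitride: M = 2.14×10⁻³
  borosilicate glass: M = 1.76×10⁻³
  soda-lime glass: M = 1.64×10⁻³
  bronze: M = 0.530×10⁻³
CFRP laminate ranks first.

CFRP laminate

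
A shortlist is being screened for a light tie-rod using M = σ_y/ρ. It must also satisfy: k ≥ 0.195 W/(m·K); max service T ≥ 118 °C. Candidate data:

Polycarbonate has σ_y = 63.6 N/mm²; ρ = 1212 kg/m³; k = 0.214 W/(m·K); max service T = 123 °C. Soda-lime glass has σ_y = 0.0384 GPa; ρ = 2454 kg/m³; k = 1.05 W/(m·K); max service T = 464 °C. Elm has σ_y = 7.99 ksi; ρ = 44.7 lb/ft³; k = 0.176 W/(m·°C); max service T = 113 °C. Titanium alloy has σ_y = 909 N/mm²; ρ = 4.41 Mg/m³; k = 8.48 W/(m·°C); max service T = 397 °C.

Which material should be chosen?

Screen on constraints: k ≥ 0.195 W/(m·K); max service T ≥ 118 °C. Survivors: polycarbonate, soda-lime glass, titanium alloy.
In SI units:
  polycarbonate: σ_y = 63.60 MPa, ρ = 1212 kg/m³
  soda-lime glass: σ_y = 38.40 MPa, ρ = 2454 kg/m³
  titanium alloy: σ_y = 909.0 MPa, ρ = 4410 kg/m³
  titanium alloy: M = 206 kN·m/kg
  polycarbonate: M = 52.5 kN·m/kg
  soda-lime glass: M = 15.6 kN·m/kg
The maximum is for titanium alloy.

titanium alloy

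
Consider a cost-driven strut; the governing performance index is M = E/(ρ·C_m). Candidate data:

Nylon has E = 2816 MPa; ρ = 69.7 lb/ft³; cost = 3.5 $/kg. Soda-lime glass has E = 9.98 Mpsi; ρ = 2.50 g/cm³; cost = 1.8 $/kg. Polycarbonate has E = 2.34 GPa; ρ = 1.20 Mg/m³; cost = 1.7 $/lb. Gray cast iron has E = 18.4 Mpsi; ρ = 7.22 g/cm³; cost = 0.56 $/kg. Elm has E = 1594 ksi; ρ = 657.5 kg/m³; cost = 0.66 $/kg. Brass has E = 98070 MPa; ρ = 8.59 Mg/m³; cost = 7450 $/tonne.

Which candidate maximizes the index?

gray cast iron

Putting every candidate on a common basis:
  nylon: E = 2.816 GPa, ρ = 1116 kg/m³, cost = 3.500 $/kg
  soda-lime glass: E = 68.81 GPa, ρ = 2500 kg/m³, cost = 1.800 $/kg
  polycarbonate: E = 2.340 GPa, ρ = 1200 kg/m³, cost = 3.748 $/kg
  gray cast iron: E = 126.9 GPa, ρ = 7220 kg/m³, cost = 0.5600 $/kg
  elm: E = 10.99 GPa, ρ = 657.5 kg/m³, cost = 0.6600 $/kg
  brass: E = 98.07 GPa, ρ = 8590 kg/m³, cost = 7.450 $/kg
  gray cast iron: M = 31.4 MN·m per $
  elm: M = 25.3 MN·m per $
  soda-lime glass: M = 15.3 MN·m per $
  brass: M = 1.53 MN·m per $
  nylon: M = 0.721 MN·m per $
  polycarbonate: M = 0.520 MN·m per $
Gray cast iron has the largest M.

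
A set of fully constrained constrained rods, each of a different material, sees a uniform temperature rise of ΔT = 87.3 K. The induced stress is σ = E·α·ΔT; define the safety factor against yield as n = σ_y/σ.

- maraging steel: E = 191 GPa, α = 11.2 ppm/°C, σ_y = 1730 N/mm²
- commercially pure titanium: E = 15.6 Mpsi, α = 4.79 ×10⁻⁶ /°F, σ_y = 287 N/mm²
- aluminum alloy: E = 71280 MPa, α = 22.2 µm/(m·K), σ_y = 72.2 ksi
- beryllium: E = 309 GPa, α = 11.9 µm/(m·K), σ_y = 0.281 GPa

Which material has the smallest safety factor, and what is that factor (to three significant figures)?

Converting E to GPa, α to ×10⁻⁶/K, σ_y to MPa, then σ and n for each:
  maraging steel: E = 191.0, α = 11.2, σ_y = 1730 → σ = 187 MPa, n = 9.26
  commercially pure titanium: E = 107.6, α = 8.62, σ_y = 287.0 → σ = 81.0 MPa, n = 3.54
  aluminum alloy: E = 71.28, α = 22.2, σ_y = 497.8 → σ = 138 MPa, n = 3.60
  beryllium: E = 309.0, α = 11.9, σ_y = 281.0 → σ = 321 MPa, n = 0.875
Beryllium has the lowest safety factor, n = 0.875.

beryllium, n = 0.875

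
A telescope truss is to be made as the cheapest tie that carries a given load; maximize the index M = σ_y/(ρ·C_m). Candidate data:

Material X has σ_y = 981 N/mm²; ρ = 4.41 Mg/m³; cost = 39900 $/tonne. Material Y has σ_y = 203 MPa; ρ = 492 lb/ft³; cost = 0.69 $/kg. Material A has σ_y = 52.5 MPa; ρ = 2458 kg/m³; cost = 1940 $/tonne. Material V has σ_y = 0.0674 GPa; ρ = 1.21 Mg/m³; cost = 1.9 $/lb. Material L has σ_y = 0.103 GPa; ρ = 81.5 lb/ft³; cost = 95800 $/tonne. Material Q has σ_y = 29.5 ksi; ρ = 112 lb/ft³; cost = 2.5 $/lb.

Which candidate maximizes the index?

material Y

In SI units:
  material X: σ_y = 981.0 MPa, ρ = 4410 kg/m³, cost = 39.90 $/kg
  material Y: σ_y = 203.0 MPa, ρ = 7881 kg/m³, cost = 0.6900 $/kg
  material A: σ_y = 52.50 MPa, ρ = 2458 kg/m³, cost = 1.940 $/kg
  material V: σ_y = 67.40 MPa, ρ = 1210 kg/m³, cost = 4.189 $/kg
  material L: σ_y = 103.0 MPa, ρ = 1306 kg/m³, cost = 95.80 $/kg
  material Q: σ_y = 203.4 MPa, ρ = 1794 kg/m³, cost = 5.511 $/kg
  material Y: M = 37.3 kN·m per $
  material Q: M = 20.6 kN·m per $
  material V: M = 13.3 kN·m per $
  material A: M = 11.0 kN·m per $
  material X: M = 5.58 kN·m per $
  material L: M = 0.824 kN·m per $
Material Y has the largest M.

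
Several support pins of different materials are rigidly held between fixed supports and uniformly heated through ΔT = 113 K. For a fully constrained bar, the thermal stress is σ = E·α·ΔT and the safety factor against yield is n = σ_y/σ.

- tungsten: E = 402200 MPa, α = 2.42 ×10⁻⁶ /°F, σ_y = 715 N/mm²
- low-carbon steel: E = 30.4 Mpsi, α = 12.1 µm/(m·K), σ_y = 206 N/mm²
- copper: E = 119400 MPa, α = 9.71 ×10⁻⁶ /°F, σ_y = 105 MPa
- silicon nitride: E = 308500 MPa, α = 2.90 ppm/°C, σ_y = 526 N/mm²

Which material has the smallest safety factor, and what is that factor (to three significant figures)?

In consistent units (E in GPa, α in ×10⁻⁶/K, σ_y in MPa):
  tungsten: E = 402.2, α = 4.36, σ_y = 715.0 → σ = 198 MPa, n = 3.61
  low-carbon steel: E = 209.6, α = 12.1, σ_y = 206.0 → σ = 287 MPa, n = 0.719
  copper: E = 119.4, α = 17.5, σ_y = 105.0 → σ = 236 MPa, n = 0.445
  silicon nitride: E = 308.5, α = 2.90, σ_y = 526.0 → σ = 101 MPa, n = 5.20
The minimum is copper at n = 0.445.

copper, n = 0.445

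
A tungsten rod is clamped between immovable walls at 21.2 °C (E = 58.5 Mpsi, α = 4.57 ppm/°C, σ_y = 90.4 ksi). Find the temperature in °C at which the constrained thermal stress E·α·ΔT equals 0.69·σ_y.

E = 58.5 Mpsi = 403.3 GPa.
σ_y = 90.4 ksi = 623.3 MPa.
E·α·ΔT = 430.1 MPa ⇒ ΔT = 430.1 / (403.3×10³ × 4.57×10⁻⁶) = 233.3 K.
T = 21.2 + 233.3 = 254.5 °C.

255 °C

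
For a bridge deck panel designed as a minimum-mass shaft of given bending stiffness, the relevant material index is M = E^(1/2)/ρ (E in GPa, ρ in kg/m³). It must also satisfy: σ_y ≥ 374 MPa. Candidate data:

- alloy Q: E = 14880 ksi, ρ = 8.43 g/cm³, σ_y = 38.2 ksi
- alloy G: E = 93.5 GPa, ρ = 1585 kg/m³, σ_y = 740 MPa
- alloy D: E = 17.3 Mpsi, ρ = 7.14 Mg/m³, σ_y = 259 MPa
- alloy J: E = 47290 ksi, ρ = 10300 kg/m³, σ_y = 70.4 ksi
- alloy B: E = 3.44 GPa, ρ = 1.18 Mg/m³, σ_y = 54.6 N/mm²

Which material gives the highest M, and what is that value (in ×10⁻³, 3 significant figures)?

alloy G, M = 6.10×10⁻³

Screen on constraints: σ_y ≥ 374 MPa. Survivors: alloy G, alloy J.
Convert each candidate to consistent units, then evaluate M:
  alloy G: E = 93.50 GPa, ρ = 1585 kg/m³
  alloy J: E = 326.1 GPa, ρ = 10300 kg/m³
  alloy G: M = 6.10×10⁻³
  alloy J: M = 1.75×10⁻³
The maximum is for alloy G.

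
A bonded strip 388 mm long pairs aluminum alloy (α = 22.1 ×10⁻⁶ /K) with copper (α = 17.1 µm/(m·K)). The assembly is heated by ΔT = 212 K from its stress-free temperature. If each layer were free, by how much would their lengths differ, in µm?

411 µm

Δα = |22.1 − 17.1|×10⁻⁶/K = 5.00×10⁻⁶/K.
ΔL_mismatch = Δα·L·ΔT = 5.00×10⁻⁶ × 388.0 mm × 212.0 K = 411 µm.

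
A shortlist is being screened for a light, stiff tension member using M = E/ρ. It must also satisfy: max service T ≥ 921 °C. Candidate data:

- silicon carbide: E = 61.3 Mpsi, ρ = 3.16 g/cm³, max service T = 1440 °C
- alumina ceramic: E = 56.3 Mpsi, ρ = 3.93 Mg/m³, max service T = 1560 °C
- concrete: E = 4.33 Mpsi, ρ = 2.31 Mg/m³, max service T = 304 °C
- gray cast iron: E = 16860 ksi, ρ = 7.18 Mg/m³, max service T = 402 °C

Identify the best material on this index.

Screen on constraints: max service T ≥ 921 °C. Survivors: silicon carbide, alumina ceramic.
Normalizing units and computing the index:
  silicon carbide: E = 422.6 GPa, ρ = 3160 kg/m³
  alumina ceramic: E = 388.2 GPa, ρ = 3930 kg/m³
  silicon carbide: M = 134 MN·m/kg
  alumina ceramic: M = 98.8 MN·m/kg
Silicon carbide has the largest M.

silicon carbide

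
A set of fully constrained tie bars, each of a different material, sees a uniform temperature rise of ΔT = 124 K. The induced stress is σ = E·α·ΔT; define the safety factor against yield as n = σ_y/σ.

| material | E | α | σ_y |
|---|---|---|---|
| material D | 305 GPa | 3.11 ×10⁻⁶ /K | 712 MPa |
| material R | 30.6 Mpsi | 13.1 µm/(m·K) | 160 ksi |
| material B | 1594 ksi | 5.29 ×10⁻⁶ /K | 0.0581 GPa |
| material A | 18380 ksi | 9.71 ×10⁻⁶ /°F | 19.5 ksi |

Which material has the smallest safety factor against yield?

With everything in SI (GPa, ×10⁻⁶/K, MPa):
  material D: E = 305.0, α = 3.11, σ_y = 712.0 → σ = 118 MPa, n = 6.05
  material R: E = 211.0, α = 13.1, σ_y = 1103 → σ = 343 MPa, n = 3.22
  material B: E = 10.99, α = 5.29, σ_y = 58.10 → σ = 7.21 MPa, n = 8.06
  material A: E = 126.7, α = 17.5, σ_y = 134.4 → σ = 275 MPa, n = 0.490
Smallest n: material A with n = 0.490.

material A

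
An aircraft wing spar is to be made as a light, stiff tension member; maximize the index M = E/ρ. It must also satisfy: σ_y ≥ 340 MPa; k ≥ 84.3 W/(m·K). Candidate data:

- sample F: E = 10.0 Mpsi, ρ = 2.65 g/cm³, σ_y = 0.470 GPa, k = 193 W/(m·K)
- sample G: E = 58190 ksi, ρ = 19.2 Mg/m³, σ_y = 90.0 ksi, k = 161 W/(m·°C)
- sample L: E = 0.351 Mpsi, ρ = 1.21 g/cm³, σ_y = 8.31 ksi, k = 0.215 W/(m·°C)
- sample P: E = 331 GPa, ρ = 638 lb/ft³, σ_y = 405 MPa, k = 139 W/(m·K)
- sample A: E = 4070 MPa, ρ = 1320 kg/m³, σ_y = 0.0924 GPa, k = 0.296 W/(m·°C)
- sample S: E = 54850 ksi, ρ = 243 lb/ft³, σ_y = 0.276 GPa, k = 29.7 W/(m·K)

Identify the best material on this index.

sample P

Screen on constraints: σ_y ≥ 340 MPa; k ≥ 84.3 W/(m·K). Survivors: sample F, sample G, sample P.
Putting every candidate on a common basis:
  sample F: E = 68.95 GPa, ρ = 2650 kg/m³
  sample G: E = 401.2 GPa, ρ = 19200 kg/m³
  sample P: E = 331.0 GPa, ρ = 10220 kg/m³
  sample P: M = 32.4 MN·m/kg
  sample F: M = 26.0 MN·m/kg
  sample G: M = 20.9 MN·m/kg
Sample P has the largest M.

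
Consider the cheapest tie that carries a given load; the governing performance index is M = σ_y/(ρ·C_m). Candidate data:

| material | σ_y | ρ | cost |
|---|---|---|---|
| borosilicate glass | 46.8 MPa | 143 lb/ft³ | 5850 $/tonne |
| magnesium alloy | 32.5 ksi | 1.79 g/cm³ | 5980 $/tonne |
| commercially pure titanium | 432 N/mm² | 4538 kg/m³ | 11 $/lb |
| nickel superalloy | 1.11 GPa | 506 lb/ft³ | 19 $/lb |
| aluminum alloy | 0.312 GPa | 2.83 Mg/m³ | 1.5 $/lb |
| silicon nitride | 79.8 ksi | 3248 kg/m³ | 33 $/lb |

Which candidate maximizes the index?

aluminum alloy

Convert each candidate to consistent units, then evaluate M:
  borosilicate glass: σ_y = 46.80 MPa, ρ = 2291 kg/m³, cost = 5.850 $/kg
  magnesium alloy: σ_y = 224.1 MPa, ρ = 1790 kg/m³, cost = 5.980 $/kg
  commercially pure titanium: σ_y = 432.0 MPa, ρ = 4538 kg/m³, cost = 24.25 $/kg
  nickel superalloy: σ_y = 1110 MPa, ρ = 8105 kg/m³, cost = 41.89 $/kg
  aluminum alloy: σ_y = 312.0 MPa, ρ = 2830 kg/m³, cost = 3.307 $/kg
  silicon nitride: σ_y = 550.2 MPa, ρ = 3248 kg/m³, cost = 72.75 $/kg
  aluminum alloy: M = 33.3 kN·m per $
  magnesium alloy: M = 20.9 kN·m per $
  commercially pure titanium: M = 3.93 kN·m per $
  borosilicate glass: M = 3.49 kN·m per $
  nickel superalloy: M = 3.27 kN·m per $
  silicon nitride: M = 2.33 kN·m per $
Highest index: aluminum alloy.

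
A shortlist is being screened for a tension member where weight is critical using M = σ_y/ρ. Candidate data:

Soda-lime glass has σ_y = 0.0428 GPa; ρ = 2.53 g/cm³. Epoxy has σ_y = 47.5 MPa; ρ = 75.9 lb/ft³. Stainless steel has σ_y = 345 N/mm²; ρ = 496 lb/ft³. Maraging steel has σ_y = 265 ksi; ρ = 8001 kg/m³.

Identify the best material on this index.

maraging steel

Normalizing units and computing the index:
  soda-lime glass: σ_y = 42.80 MPa, ρ = 2530 kg/m³
  epoxy: σ_y = 47.50 MPa, ρ = 1216 kg/m³
  stainless steel: σ_y = 345.0 MPa, ρ = 7945 kg/m³
  maraging steel: σ_y = 1827 MPa, ρ = 8001 kg/m³
  maraging steel: M = 228 kN·m/kg
  stainless steel: M = 43.4 kN·m/kg
  epoxy: M = 39.1 kN·m/kg
  soda-lime glass: M = 16.9 kN·m/kg
Highest index: maraging steel.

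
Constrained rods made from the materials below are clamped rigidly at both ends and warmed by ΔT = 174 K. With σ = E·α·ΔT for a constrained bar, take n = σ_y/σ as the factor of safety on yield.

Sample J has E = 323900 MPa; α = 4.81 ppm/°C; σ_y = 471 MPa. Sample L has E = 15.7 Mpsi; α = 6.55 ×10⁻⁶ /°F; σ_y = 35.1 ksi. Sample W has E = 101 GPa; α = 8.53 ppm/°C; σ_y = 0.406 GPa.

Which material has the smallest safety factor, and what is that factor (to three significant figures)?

sample L, n = 1.09

Per material, after unit conversion:
  sample J: E = 323.9, α = 4.81, σ_y = 471.0 → σ = 271 MPa, n = 1.74
  sample L: E = 108.2, α = 11.8, σ_y = 242.0 → σ = 222 MPa, n = 1.09
  sample W: E = 101.0, α = 8.53, σ_y = 406.0 → σ = 150 MPa, n = 2.71
Smallest n: sample L with n = 1.09.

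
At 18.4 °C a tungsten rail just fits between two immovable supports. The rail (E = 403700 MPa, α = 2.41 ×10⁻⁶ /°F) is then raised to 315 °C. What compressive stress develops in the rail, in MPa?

519 MPa

E = 403700 MPa = 403.7 GPa.
α = 2.41×10⁻⁶/°F × 9/5 = 4.34×10⁻⁶/K.
ΔT = 296.6 K. Constrained thermal stress σ = E·α·ΔT = 403.7×10³ MPa × 4.34×10⁻⁶ × 296.6 = 519 MPa (compressive).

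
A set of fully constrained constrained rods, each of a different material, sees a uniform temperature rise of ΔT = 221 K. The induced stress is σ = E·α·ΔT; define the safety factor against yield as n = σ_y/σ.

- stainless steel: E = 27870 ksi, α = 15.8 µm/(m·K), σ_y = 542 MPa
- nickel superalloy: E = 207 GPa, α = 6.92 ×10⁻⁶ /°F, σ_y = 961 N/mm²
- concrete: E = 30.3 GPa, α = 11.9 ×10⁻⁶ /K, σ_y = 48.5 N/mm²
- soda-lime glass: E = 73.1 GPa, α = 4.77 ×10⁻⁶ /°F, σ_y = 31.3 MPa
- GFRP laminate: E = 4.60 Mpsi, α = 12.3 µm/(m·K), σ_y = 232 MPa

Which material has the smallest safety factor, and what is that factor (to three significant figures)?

soda-lime glass, n = 0.226

Converting E to GPa, α to ×10⁻⁶/K, σ_y to MPa, then σ and n for each:
  stainless steel: E = 192.2, α = 15.8, σ_y = 542.0 → σ = 671 MPa, n = 0.808
  nickel superalloy: E = 207.0, α = 12.5, σ_y = 961.0 → σ = 570 MPa, n = 1.69
  concrete: E = 30.30, α = 11.9, σ_y = 48.50 → σ = 79.7 MPa, n = 0.609
  soda-lime glass: E = 73.10, α = 8.59, σ_y = 31.30 → σ = 139 MPa, n = 0.226
  GFRP laminate: E = 31.72, α = 12.3, σ_y = 232.0 → σ = 86.2 MPa, n = 2.69
Soda-lime glass has the lowest safety factor, n = 0.226.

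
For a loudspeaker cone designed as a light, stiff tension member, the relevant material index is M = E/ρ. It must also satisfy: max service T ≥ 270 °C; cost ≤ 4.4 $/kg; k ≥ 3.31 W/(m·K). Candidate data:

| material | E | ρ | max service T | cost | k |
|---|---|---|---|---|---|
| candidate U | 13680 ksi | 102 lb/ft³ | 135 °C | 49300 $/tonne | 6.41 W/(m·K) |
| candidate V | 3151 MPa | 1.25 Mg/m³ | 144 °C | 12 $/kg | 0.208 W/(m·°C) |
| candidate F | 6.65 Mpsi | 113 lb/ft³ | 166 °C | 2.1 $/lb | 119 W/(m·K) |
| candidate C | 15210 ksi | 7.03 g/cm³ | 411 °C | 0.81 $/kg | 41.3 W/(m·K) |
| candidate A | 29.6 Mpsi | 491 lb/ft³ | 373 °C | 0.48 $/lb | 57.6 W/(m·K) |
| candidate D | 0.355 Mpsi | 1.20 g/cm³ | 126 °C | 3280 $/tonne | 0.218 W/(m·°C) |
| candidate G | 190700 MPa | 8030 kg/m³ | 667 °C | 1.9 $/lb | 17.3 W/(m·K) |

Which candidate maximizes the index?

candidate A

Screen on constraints: max service T ≥ 270 °C; cost ≤ 4.4 $/kg; k ≥ 3.31 W/(m·K). Survivors: candidate C, candidate A, candidate G.
Normalizing units and computing the index:
  candidate C: E = 104.9 GPa, ρ = 7030 kg/m³
  candidate A: E = 204.1 GPa, ρ = 7865 kg/m³
  candidate G: E = 190.7 GPa, ρ = 8030 kg/m³
  candidate A: M = 25.9 MN·m/kg
  candidate G: M = 23.7 MN·m/kg
  candidate C: M = 14.9 MN·m/kg
Candidate A has the largest M.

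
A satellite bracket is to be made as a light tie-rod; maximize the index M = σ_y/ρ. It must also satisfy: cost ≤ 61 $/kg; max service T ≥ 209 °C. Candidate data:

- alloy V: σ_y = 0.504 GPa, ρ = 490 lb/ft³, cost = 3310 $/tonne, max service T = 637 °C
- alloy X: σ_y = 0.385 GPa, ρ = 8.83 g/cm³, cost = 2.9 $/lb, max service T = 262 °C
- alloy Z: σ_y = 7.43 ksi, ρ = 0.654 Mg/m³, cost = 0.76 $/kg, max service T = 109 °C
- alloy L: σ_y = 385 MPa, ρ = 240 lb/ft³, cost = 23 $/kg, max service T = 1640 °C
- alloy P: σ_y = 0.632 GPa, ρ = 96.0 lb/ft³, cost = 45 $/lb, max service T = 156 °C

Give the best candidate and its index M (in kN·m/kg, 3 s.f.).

alloy L, M = 100 kN·m/kg

Screen on constraints: cost ≤ 61 $/kg; max service T ≥ 209 °C. Survivors: alloy V, alloy X, alloy L.
Putting every candidate on a common basis:
  alloy V: σ_y = 504.0 MPa, ρ = 7849 kg/m³
  alloy X: σ_y = 385.0 MPa, ρ = 8830 kg/m³
  alloy L: σ_y = 385.0 MPa, ρ = 3844 kg/m³
  alloy L: M = 100 kN·m/kg
  alloy V: M = 64.2 kN·m/kg
  alloy X: M = 43.6 kN·m/kg
The maximum is for alloy L.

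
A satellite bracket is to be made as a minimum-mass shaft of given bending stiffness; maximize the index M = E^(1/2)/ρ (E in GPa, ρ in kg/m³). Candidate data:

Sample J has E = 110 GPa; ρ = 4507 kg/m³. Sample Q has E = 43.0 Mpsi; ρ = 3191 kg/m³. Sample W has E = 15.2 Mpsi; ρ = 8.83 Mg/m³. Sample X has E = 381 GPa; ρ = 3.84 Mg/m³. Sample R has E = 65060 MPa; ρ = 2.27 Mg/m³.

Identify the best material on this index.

sample Q

Putting every candidate on a common basis:
  sample J: E = 110.0 GPa, ρ = 4507 kg/m³
  sample Q: E = 296.5 GPa, ρ = 3191 kg/m³
  sample W: E = 104.8 GPa, ρ = 8830 kg/m³
  sample X: E = 381.0 GPa, ρ = 3840 kg/m³
  sample R: E = 65.06 GPa, ρ = 2270 kg/m³
  sample Q: M = 5.40×10⁻³
  sample X: M = 5.08×10⁻³
  sample R: M = 3.55×10⁻³
  sample J: M = 2.33×10⁻³
  sample W: M = 1.16×10⁻³
Sample Q has the largest M.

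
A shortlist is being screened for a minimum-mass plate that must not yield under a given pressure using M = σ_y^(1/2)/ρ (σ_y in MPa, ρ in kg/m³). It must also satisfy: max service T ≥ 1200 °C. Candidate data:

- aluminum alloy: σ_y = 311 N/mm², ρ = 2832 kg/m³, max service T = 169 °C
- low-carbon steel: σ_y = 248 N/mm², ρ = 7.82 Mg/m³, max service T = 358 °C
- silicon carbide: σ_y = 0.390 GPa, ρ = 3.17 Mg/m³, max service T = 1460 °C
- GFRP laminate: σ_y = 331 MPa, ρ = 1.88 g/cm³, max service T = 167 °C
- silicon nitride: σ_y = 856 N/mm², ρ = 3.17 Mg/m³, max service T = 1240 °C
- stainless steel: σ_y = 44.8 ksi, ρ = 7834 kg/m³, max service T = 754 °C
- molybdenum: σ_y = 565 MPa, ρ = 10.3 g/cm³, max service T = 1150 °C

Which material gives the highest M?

silicon nitride

Screen on constraints: max service T ≥ 1200 °C. Survivors: silicon carbide, silicon nitride.
Normalizing units and computing the index:
  silicon carbide: σ_y = 390.0 MPa, ρ = 3170 kg/m³
  silicon nitride: σ_y = 856.0 MPa, ρ = 3170 kg/m³
  silicon nitride: M = 9.23×10⁻³
  silicon carbide: M = 6.23×10⁻³
The maximum is for silicon nitride.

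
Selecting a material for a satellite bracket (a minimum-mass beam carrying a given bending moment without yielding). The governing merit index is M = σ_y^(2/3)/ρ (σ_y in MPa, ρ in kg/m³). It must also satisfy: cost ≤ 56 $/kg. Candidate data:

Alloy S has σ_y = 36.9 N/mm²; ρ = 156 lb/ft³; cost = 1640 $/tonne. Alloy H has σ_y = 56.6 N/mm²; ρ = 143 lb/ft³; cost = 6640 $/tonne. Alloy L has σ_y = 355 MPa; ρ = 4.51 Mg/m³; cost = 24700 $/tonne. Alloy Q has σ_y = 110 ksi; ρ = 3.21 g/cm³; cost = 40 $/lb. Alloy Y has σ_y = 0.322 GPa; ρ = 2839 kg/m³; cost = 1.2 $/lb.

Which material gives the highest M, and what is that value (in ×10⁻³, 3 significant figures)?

alloy Y, M = 16.5×10⁻³

Screen on constraints: cost ≤ 56 $/kg. Survivors: alloy S, alloy H, alloy L, alloy Y.
In SI units:
  alloy S: σ_y = 36.90 MPa, ρ = 2499 kg/m³
  alloy H: σ_y = 56.60 MPa, ρ = 2291 kg/m³
  alloy L: σ_y = 355.0 MPa, ρ = 4510 kg/m³
  alloy Y: σ_y = 322.0 MPa, ρ = 2839 kg/m³
  alloy Y: M = 16.5×10⁻³
  alloy L: M = 11.1×10⁻³
  alloy H: M = 6.44×10⁻³
  alloy S: M = 4.44×10⁻³
The maximum is for alloy Y.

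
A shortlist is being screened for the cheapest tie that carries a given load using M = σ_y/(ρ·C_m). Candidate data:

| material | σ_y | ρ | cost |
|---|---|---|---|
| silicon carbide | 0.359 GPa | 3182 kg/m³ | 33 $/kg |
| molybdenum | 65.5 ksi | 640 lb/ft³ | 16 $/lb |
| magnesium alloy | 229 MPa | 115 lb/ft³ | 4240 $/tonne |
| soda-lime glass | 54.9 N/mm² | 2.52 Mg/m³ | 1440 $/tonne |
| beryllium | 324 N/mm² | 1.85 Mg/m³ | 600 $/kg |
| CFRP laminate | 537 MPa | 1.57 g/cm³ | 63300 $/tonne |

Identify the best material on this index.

In SI units:
  silicon carbide: σ_y = 359.0 MPa, ρ = 3182 kg/m³, cost = 33.00 $/kg
  molybdenum: σ_y = 451.6 MPa, ρ = 10250 kg/m³, cost = 35.27 $/kg
  magnesium alloy: σ_y = 229.0 MPa, ρ = 1842 kg/m³, cost = 4.240 $/kg
  soda-lime glass: σ_y = 54.90 MPa, ρ = 2520 kg/m³, cost = 1.440 $/kg
  beryllium: σ_y = 324.0 MPa, ρ = 1850 kg/m³, cost = 600.0 $/kg
  CFRP laminate: σ_y = 537.0 MPa, ρ = 1570 kg/m³, cost = 63.30 $/kg
  magnesium alloy: M = 29.3 kN·m per $
  soda-lime glass: M = 15.1 kN·m per $
  CFRP laminate: M = 5.40 kN·m per $
  silicon carbide: M = 3.42 kN·m per $
  molybdenum: M = 1.25 kN·m per $
  beryllium: M = 0.292 kN·m per $
The maximum is for magnesium alloy.

magnesium alloy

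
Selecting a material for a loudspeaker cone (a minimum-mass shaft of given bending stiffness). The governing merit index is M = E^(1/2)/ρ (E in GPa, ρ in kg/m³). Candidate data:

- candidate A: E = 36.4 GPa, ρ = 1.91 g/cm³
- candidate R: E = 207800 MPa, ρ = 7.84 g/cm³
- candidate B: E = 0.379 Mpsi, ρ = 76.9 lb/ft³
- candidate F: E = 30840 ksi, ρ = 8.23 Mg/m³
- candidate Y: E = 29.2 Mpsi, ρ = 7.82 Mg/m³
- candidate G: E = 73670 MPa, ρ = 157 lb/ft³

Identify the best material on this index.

Convert each candidate to consistent units, then evaluate M:
  candidate A: E = 36.40 GPa, ρ = 1910 kg/m³
  candidate R: E = 207.8 GPa, ρ = 7840 kg/m³
  candidate B: E = 2.613 GPa, ρ = 1232 kg/m³
  candidate F: E = 212.6 GPa, ρ = 8230 kg/m³
  candidate Y: E = 201.3 GPa, ρ = 7820 kg/m³
  candidate G: E = 73.67 GPa, ρ = 2515 kg/m³
  candidate G: M = 3.41×10⁻³
  candidate A: M = 3.16×10⁻³
  candidate R: M = 1.84×10⁻³
  candidate Y: M = 1.81×10⁻³
  candidate F: M = 1.77×10⁻³
  candidate B: M = 1.31×10⁻³
Candidate G ranks first.

candidate G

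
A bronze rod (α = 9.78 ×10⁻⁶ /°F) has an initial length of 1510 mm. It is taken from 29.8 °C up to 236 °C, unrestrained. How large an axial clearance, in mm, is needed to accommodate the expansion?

Convert α: 9.78×10⁻⁶/°F × (9/5) = 17.6×10⁻⁶/K.
ΔT = 236 − 29.8 = 206.2 K.
ΔL = α·L₀·ΔT = 17.6×10⁻⁶ × 1510 mm × 206.2 K = 5.48 mm.

5.48 mm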